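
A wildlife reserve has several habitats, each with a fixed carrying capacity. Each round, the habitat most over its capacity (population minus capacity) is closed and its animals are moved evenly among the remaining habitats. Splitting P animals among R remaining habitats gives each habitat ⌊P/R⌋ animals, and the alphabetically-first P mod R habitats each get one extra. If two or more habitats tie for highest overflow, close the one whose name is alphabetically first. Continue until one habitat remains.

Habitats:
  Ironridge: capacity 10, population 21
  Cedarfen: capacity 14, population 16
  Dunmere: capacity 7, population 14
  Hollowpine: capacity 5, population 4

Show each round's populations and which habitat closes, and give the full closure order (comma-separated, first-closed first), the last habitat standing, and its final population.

Closure order: Ironridge, Dunmere, Cedarfen
Last habitat: Hollowpine with 55 animals

Round 1: Cedarfen=16 Dunmere=14 Hollowpine=4 Ironridge=21 → close Ironridge (overflow 11)
  21÷3 = 7 each, +1 to first 0
Round 2: Cedarfen=23 Dunmere=21 Hollowpine=11 → close Dunmere (overflow 14)
  21÷2 = 10 each, +1 to first 1
Round 3: Cedarfen=34 Hollowpine=21 → close Cedarfen (overflow 20)
  34÷1 = 34 each, +1 to first 0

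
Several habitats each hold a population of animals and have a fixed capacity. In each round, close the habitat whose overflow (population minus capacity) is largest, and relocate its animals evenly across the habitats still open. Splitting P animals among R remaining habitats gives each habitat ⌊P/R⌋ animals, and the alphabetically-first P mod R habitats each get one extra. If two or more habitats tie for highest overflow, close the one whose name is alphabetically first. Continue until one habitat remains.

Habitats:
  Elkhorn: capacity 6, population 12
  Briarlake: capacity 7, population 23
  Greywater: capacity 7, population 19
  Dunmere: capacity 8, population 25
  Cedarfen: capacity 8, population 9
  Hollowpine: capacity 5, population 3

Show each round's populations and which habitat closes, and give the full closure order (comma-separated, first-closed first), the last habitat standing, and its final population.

Round 1: Briarlake=23 Cedarfen=9 Dunmere=25 Elkhorn=12 Greywater=19 Hollowpine=3 → close Dunmere (overflow 17)
  25÷5 = 5 each, +1 to first 0
Round 2: Briarlake=28 Cedarfen=14 Elkhorn=17 Greywater=24 Hollowpine=8 → close Briarlake (overflow 21)
  28÷4 = 7 each, +1 to first 0
Round 3: Cedarfen=21 Elkhorn=24 Greywater=31 Hollowpine=15 → close Greywater (overflow 24)
  31÷3 = 10 each, +1 to first 1
Round 4: Cedarfen=32 Elkhorn=34 Hollowpine=25 → close Elkhorn (overflow 28)
  34÷2 = 17 each, +1 to first 0
Round 5: Cedarfen=49 Hollowpine=42 → close Cedarfen (overflow 41)
  49÷1 = 49 each, +1 to first 0

Closure order: Dunmere, Briarlake, Greywater, Elkhorn, Cedarfen
Last habitat: Hollowpine with 91 animals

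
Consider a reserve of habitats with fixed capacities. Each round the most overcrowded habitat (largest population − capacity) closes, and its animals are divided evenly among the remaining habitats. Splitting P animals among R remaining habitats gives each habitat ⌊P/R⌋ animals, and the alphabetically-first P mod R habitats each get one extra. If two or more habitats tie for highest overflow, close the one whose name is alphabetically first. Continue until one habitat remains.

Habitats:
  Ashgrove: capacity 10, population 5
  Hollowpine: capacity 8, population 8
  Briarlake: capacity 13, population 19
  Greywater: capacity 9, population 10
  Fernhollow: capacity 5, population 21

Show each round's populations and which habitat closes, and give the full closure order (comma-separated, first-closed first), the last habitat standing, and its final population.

Round 1: Ashgrove=5 Briarlake=19 Fernhollow=21 Greywater=10 Hollowpine=8 → close Fernhollow (overflow 16)
  21÷4 = 5 each, +1 to first 1
Round 2: Ashgrove=11 Briarlake=24 Greywater=15 Hollowpine=13 → close Briarlake (overflow 11)
  24÷3 = 8 each, +1 to first 0
Round 3: Ashgrove=19 Greywater=23 Hollowpine=21 → close Greywater (overflow 14)
  23÷2 = 11 each, +1 to first 1
Round 4: Ashgrove=31 Hollowpine=32 → close Hollowpine (overflow 24)
  32÷1 = 32 each, +1 to first 0

Closure order: Fernhollow, Briarlake, Greywater, Hollowpine
Last habitat: Ashgrove with 63 animals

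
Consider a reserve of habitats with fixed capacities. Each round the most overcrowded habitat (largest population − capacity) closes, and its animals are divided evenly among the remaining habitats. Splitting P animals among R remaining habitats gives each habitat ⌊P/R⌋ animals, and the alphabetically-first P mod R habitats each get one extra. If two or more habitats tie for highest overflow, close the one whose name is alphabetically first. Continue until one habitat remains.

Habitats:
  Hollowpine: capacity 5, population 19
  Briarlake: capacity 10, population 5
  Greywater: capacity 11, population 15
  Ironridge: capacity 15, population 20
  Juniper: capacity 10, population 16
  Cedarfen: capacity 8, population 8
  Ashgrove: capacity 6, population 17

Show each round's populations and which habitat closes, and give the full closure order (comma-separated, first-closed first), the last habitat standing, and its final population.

Round 1: Ashgrove=17 Briarlake=5 Cedarfen=8 Greywater=15 Hollowpine=19 Ironridge=20 Juniper=16 → close Hollowpine (overflow 14)
  19÷6 = 3 each, +1 to first 1
Round 2: Ashgrove=21 Briarlake=8 Cedarfen=11 Greywater=18 Ironridge=23 Juniper=19 → close Ashgrove (overflow 15)
  21÷5 = 4 each, +1 to first 1
Round 3: Briarlake=13 Cedarfen=15 Greywater=22 Ironridge=27 Juniper=23 → close Juniper (overflow 13)
  23÷4 = 5 each, +1 to first 3
Round 4: Briarlake=19 Cedarfen=21 Greywater=28 Ironridge=32 → close Greywater (overflow 17)
  28÷3 = 9 each, +1 to first 1
Round 5: Briarlake=29 Cedarfen=30 Ironridge=41 → close Ironridge (overflow 26)
  41÷2 = 20 each, +1 to first 1
Round 6: Briarlake=50 Cedarfen=50 → close Cedarfen (overflow 42)
  50÷1 = 50 each, +1 to first 0

Closure order: Hollowpine, Ashgrove, Juniper, Greywater, Ironridge, Cedarfen
Last habitat: Briarlake with 100 animals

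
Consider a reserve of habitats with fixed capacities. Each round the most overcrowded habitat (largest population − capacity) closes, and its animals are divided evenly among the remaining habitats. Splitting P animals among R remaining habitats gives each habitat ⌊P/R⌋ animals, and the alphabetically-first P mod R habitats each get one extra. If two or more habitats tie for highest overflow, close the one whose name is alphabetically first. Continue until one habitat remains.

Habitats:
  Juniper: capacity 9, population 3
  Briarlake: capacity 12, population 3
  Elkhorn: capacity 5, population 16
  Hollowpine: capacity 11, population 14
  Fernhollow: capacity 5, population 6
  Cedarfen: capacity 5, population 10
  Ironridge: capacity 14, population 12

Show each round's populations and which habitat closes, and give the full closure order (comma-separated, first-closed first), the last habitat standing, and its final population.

Round 1: Briarlake=3 Cedarfen=10 Elkhorn=16 Fernhollow=6 Hollowpine=14 Ironridge=12 Juniper=3 → close Elkhorn (overflow 11)
  16÷6 = 2 each, +1 to first 4
Round 2: Briarlake=6 Cedarfen=13 Fernhollow=9 Hollowpine=17 Ironridge=14 Juniper=5 → close Cedarfen (overflow 8)
  13÷5 = 2 each, +1 to first 3
Round 3: Briarlake=9 Fernhollow=12 Hollowpine=20 Ironridge=16 Juniper=7 → close Hollowpine (overflow 9)
  20÷4 = 5 each, +1 to first 0
Round 4: Briarlake=14 Fernhollow=17 Ironridge=21 Juniper=12 → close Fernhollow (overflow 12)
  17÷3 = 5 each, +1 to first 2
Round 5: Briarlake=20 Ironridge=27 Juniper=17 → close Ironridge (overflow 13)
  27÷2 = 13 each, +1 to first 1
Round 6: Briarlake=34 Juniper=30 → close Briarlake (overflow 22)
  34÷1 = 34 each, +1 to first 0

Closure order: Elkhorn, Cedarfen, Hollowpine, Fernhollow, Ironridge, Briarlake
Last habitat: Juniper with 64 animals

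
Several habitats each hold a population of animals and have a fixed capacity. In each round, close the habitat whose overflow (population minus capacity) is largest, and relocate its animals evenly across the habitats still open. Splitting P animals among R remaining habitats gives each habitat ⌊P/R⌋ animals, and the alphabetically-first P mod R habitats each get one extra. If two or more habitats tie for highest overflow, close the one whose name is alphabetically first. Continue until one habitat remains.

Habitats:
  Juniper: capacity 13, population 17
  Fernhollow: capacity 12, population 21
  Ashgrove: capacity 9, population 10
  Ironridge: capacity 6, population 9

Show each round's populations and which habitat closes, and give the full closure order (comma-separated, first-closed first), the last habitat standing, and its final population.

Closure order: Fernhollow, Juniper, Ironridge
Last habitat: Ashgrove with 57 animals

Round 1: Ashgrove=10 Fernhollow=21 Ironridge=9 Juniper=17 → close Fernhollow (overflow 9)
  21÷3 = 7 each, +1 to first 0
Round 2: Ashgrove=17 Ironridge=16 Juniper=24 → close Juniper (overflow 11)
  24÷2 = 12 each, +1 to first 0
Round 3: Ashgrove=29 Ironridge=28 → close Ironridge (overflow 22)
  28÷1 = 28 each, +1 to first 0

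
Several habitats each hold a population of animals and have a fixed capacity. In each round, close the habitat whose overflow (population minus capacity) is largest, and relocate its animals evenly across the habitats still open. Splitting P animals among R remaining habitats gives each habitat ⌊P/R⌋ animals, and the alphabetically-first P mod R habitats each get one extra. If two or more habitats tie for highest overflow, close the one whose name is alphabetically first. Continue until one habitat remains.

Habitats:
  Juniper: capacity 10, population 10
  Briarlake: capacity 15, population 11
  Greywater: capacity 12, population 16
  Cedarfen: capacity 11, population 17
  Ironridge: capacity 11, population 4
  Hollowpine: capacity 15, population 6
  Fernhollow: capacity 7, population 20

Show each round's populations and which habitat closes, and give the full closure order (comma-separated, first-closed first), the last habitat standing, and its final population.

Closure order: Fernhollow, Cedarfen, Greywater, Juniper, Briarlake, Ironridge
Last habitat: Hollowpine with 84 animals

Round 1: Briarlake=11 Cedarfen=17 Fernhollow=20 Greywater=16 Hollowpine=6 Ironridge=4 Juniper=10 → close Fernhollow (overflow 13)
  20÷6 = 3 each, +1 to first 2
Round 2: Briarlake=15 Cedarfen=21 Greywater=19 Hollowpine=9 Ironridge=7 Juniper=13 → close Cedarfen (overflow 10)
  21÷5 = 4 each, +1 to first 1
Round 3: Briarlake=20 Greywater=23 Hollowpine=13 Ironridge=11 Juniper=17 → close Greywater (overflow 11)
  23÷4 = 5 each, +1 to first 3
Round 4: Briarlake=26 Hollowpine=19 Ironridge=17 Juniper=22 → close Juniper (overflow 12)
  22÷3 = 7 each, +1 to first 1
Round 5: Briarlake=34 Hollowpine=26 Ironridge=24 → close Briarlake (overflow 19)
  34÷2 = 17 each, +1 to first 0
Round 6: Hollowpine=43 Ironridge=41 → close Ironridge (overflow 30)
  41÷1 = 41 each, +1 to first 0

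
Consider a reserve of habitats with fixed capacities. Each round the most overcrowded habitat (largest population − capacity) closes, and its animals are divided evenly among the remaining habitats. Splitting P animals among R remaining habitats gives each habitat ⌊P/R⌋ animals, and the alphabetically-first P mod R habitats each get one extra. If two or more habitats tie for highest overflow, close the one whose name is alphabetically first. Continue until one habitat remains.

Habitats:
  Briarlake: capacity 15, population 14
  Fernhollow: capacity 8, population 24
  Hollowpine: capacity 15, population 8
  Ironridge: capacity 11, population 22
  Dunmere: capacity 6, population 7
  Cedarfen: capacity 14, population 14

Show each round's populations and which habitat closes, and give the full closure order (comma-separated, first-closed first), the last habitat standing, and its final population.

Round 1: Briarlake=14 Cedarfen=14 Dunmere=7 Fernhollow=24 Hollowpine=8 Ironridge=22 → close Fernhollow (overflow 16)
  24÷5 = 4 each, +1 to first 4
Round 2: Briarlake=19 Cedarfen=19 Dunmere=12 Hollowpine=13 Ironridge=26 → close Ironridge (overflow 15)
  26÷4 = 6 each, +1 to first 2
Round 3: Briarlake=26 Cedarfen=26 Dunmere=18 Hollowpine=19 → close Cedarfen (overflow 12)
  26÷3 = 8 each, +1 to first 2
Round 4: Briarlake=35 Dunmere=27 Hollowpine=27 → close Dunmere (overflow 21)
  27÷2 = 13 each, +1 to first 1
Round 5: Briarlake=49 Hollowpine=40 → close Briarlake (overflow 34)
  49÷1 = 49 each, +1 to first 0

Closure order: Fernhollow, Ironridge, Cedarfen, Dunmere, Briarlake
Last habitat: Hollowpine with 89 animals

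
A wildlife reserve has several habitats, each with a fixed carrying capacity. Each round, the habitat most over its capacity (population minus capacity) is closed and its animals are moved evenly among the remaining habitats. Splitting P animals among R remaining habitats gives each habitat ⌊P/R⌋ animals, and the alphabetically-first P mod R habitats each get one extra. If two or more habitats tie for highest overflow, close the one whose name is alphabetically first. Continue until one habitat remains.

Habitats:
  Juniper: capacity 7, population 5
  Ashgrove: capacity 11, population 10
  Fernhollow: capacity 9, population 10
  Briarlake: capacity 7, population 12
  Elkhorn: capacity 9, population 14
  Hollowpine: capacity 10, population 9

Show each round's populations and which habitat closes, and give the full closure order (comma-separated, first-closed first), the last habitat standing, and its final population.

Round 1: Ashgrove=10 Briarlake=12 Elkhorn=14 Fernhollow=10 Hollowpine=9 Juniper=5 → close Briarlake (overflow 5)
  12÷5 = 2 each, +1 to first 2
Round 2: Ashgrove=13 Elkhorn=17 Fernhollow=12 Hollowpine=11 Juniper=7 → close Elkhorn (overflow 8)
  17÷4 = 4 each, +1 to first 1
Round 3: Ashgrove=18 Fernhollow=16 Hollowpine=15 Juniper=11 → close Ashgrove (overflow 7)
  18÷3 = 6 each, +1 to first 0
Round 4: Fernhollow=22 Hollowpine=21 Juniper=17 → close Fernhollow (overflow 13)
  22÷2 = 11 each, +1 to first 0
Round 5: Hollowpine=32 Juniper=28 → close Hollowpine (overflow 22)
  32÷1 = 32 each, +1 to first 0

Closure order: Briarlake, Elkhorn, Ashgrove, Fernhollow, Hollowpine
Last habitat: Juniper with 60 animals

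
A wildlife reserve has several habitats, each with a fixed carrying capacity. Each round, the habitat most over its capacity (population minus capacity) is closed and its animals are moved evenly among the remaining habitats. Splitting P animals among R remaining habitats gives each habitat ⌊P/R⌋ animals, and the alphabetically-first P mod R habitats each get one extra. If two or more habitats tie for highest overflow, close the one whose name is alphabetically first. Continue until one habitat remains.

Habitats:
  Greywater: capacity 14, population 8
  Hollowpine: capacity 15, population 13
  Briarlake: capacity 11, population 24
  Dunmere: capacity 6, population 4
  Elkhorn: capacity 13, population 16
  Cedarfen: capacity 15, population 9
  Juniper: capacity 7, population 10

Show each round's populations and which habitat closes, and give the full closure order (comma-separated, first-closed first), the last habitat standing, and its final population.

Closure order: Briarlake, Elkhorn, Juniper, Dunmere, Hollowpine, Cedarfen
Last habitat: Greywater with 84 animals

Round 1: Briarlake=24 Cedarfen=9 Dunmere=4 Elkhorn=16 Greywater=8 Hollowpine=13 Juniper=10 → close Briarlake (overflow 13)
  24÷6 = 4 each, +1 to first 0
Round 2: Cedarfen=13 Dunmere=8 Elkhorn=20 Greywater=12 Hollowpine=17 Juniper=14 → close Elkhorn (overflow 7)
  20÷5 = 4 each, +1 to first 0
Round 3: Cedarfen=17 Dunmere=12 Greywater=16 Hollowpine=21 Juniper=18 → close Juniper (overflow 11)
  18÷4 = 4 each, +1 to first 2
Round 4: Cedarfen=22 Dunmere=17 Greywater=20 Hollowpine=25 → close Dunmere (overflow 11)
  17÷3 = 5 each, +1 to first 2
Round 5: Cedarfen=28 Greywater=26 Hollowpine=30 → close Hollowpine (overflow 15)
  30÷2 = 15 each, +1 to first 0
Round 6: Cedarfen=43 Greywater=41 → close Cedarfen (overflow 28)
  43÷1 = 43 each, +1 to first 0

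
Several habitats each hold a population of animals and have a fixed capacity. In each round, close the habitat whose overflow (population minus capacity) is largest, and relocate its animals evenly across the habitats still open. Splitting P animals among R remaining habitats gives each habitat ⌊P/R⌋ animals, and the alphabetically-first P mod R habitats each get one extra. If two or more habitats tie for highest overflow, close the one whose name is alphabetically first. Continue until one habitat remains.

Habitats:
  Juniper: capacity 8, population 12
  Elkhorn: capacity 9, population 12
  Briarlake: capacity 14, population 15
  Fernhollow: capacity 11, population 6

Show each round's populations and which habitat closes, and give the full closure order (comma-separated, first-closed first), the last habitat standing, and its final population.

Round 1: Briarlake=15 Elkhorn=12 Fernhollow=6 Juniper=12 → close Juniper (overflow 4)
  12÷3 = 4 each, +1 to first 0
Round 2: Briarlake=19 Elkhorn=16 Fernhollow=10 → close Elkhorn (overflow 7)
  16÷2 = 8 each, +1 to first 0
Round 3: Briarlake=27 Fernhollow=18 → close Briarlake (overflow 13)
  27÷1 = 27 each, +1 to first 0

Closure order: Juniper, Elkhorn, Briarlake
Last habitat: Fernhollow with 45 animals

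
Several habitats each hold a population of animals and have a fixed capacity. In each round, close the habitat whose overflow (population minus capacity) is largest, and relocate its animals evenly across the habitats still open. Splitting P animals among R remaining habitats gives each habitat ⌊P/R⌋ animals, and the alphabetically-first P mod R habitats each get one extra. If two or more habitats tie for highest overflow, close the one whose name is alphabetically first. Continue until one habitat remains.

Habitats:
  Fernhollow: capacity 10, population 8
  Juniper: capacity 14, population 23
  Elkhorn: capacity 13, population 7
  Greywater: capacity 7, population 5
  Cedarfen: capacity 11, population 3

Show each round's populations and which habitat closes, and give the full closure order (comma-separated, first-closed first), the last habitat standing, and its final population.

Closure order: Juniper, Fernhollow, Greywater, Elkhorn
Last habitat: Cedarfen with 46 animals

Round 1: Cedarfen=3 Elkhorn=7 Fernhollow=8 Greywater=5 Juniper=23 → close Juniper (overflow 9)
  23÷4 = 5 each, +1 to first 3
Round 2: Cedarfen=9 Elkhorn=13 Fernhollow=14 Greywater=10 → close Fernhollow (overflow 4)
  14÷3 = 4 each, +1 to first 2
Round 3: Cedarfen=14 Elkhorn=18 Greywater=14 → close Greywater (overflow 7)
  14÷2 = 7 each, +1 to first 0
Round 4: Cedarfen=21 Elkhorn=25 → close Elkhorn (overflow 12)
  25÷1 = 25 each, +1 to first 0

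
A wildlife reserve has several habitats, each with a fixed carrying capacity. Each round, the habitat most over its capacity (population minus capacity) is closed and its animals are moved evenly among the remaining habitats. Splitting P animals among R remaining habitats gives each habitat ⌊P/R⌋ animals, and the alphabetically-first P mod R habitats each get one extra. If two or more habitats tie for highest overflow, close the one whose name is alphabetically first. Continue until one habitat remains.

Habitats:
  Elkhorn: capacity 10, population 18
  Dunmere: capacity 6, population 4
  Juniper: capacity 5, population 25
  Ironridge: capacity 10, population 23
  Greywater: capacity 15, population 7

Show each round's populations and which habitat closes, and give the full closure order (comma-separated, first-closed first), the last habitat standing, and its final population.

Round 1: Dunmere=4 Elkhorn=18 Greywater=7 Ironridge=23 Juniper=25 → close Juniper (overflow 20)
  25÷4 = 6 each, +1 to first 1
Round 2: Dunmere=11 Elkhorn=24 Greywater=13 Ironridge=29 → close Ironridge (overflow 19)
  29÷3 = 9 each, +1 to first 2
Round 3: Dunmere=21 Elkhorn=34 Greywater=22 → close Elkhorn (overflow 24)
  34÷2 = 17 each, +1 to first 0
Round 4: Dunmere=38 Greywater=39 → close Dunmere (overflow 32)
  38÷1 = 38 each, +1 to first 0

Closure order: Juniper, Ironridge, Elkhorn, Dunmere
Last habitat: Greywater with 77 animals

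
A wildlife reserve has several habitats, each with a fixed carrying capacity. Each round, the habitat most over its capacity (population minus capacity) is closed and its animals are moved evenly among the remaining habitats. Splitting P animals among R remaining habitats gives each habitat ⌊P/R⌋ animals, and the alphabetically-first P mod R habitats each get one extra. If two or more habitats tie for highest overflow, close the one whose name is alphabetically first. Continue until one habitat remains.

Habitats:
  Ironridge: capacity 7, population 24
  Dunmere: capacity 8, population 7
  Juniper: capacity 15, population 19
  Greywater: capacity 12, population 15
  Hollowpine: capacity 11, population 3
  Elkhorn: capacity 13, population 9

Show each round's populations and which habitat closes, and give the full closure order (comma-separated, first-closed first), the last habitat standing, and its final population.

Closure order: Ironridge, Greywater, Juniper, Dunmere, Elkhorn
Last habitat: Hollowpine with 77 animals

Round 1: Dunmere=7 Elkhorn=9 Greywater=15 Hollowpine=3 Ironridge=24 Juniper=19 → close Ironridge (overflow 17)
  24÷5 = 4 each, +1 to first 4
Round 2: Dunmere=12 Elkhorn=14 Greywater=20 Hollowpine=8 Juniper=23 → close Greywater (overflow 8)
  20÷4 = 5 each, +1 to first 0
Round 3: Dunmere=17 Elkhorn=19 Hollowpine=13 Juniper=28 → close Juniper (overflow 13)
  28÷3 = 9 each, +1 to first 1
Round 4: Dunmere=27 Elkhorn=28 Hollowpine=22 → close Dunmere (overflow 19)
  27÷2 = 13 each, +1 to first 1
Round 5: Elkhorn=42 Hollowpine=35 → close Elkhorn (overflow 29)
  42÷1 = 42 each, +1 to first 0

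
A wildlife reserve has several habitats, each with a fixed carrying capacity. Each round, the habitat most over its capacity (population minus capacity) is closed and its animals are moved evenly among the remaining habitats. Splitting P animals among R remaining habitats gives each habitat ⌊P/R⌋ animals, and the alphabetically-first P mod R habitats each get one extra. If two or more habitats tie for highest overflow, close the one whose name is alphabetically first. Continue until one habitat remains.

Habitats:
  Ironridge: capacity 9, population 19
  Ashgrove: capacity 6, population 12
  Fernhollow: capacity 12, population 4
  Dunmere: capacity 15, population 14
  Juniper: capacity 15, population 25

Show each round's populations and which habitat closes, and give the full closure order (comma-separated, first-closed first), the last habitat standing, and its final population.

Closure order: Ironridge, Juniper, Ashgrove, Dunmere
Last habitat: Fernhollow with 74 animals

Round 1: Ashgrove=12 Dunmere=14 Fernhollow=4 Ironridge=19 Juniper=25 → close Ironridge (overflow 10)
  19÷4 = 4 each, +1 to first 3
Round 2: Ashgrove=17 Dunmere=19 Fernhollow=9 Juniper=29 → close Juniper (overflow 14)
  29÷3 = 9 each, +1 to first 2
Round 3: Ashgrove=27 Dunmere=29 Fernhollow=18 → close Ashgrove (overflow 21)
  27÷2 = 13 each, +1 to first 1
Round 4: Dunmere=43 Fernhollow=31 → close Dunmere (overflow 28)
  43÷1 = 43 each, +1 to first 0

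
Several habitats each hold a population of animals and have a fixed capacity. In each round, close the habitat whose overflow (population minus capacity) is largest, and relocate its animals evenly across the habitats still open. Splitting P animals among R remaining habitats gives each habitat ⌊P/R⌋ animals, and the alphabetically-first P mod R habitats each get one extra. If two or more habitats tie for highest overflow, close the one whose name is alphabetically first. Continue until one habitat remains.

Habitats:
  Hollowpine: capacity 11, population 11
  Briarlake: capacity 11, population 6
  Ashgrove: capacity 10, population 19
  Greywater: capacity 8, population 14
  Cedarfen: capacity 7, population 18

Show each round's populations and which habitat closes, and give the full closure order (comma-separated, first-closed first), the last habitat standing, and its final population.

Closure order: Cedarfen, Ashgrove, Greywater, Hollowpine
Last habitat: Briarlake with 68 animals

Round 1: Ashgrove=19 Briarlake=6 Cedarfen=18 Greywater=14 Hollowpine=11 → close Cedarfen (overflow 11)
  18÷4 = 4 each, +1 to first 2
Round 2: Ashgrove=24 Briarlake=11 Greywater=18 Hollowpine=15 → close Ashgrove (overflow 14)
  24÷3 = 8 each, +1 to first 0
Round 3: Briarlake=19 Greywater=26 Hollowpine=23 → close Greywater (overflow 18)
  26÷2 = 13 each, +1 to first 0
Round 4: Briarlake=32 Hollowpine=36 → close Hollowpine (overflow 25)
  36÷1 = 36 each, +1 to first 0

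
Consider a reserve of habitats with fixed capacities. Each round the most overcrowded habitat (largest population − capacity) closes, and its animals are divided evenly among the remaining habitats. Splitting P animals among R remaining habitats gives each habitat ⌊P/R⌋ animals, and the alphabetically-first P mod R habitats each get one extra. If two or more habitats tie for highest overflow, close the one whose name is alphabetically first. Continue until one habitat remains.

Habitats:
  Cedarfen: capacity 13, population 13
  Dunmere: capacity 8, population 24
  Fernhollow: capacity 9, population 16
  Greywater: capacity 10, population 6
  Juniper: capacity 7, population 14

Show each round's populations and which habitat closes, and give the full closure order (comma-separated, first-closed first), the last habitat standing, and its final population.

Round 1: Cedarfen=13 Dunmere=24 Fernhollow=16 Greywater=6 Juniper=14 → close Dunmere (overflow 16)
  24÷4 = 6 each, +1 to first 0
Round 2: Cedarfen=19 Fernhollow=22 Greywater=12 Juniper=20 → close Fernhollow (overflow 13)
  22÷3 = 7 each, +1 to first 1
Round 3: Cedarfen=27 Greywater=19 Juniper=27 → close Juniper (overflow 20)
  27÷2 = 13 each, +1 to first 1
Round 4: Cedarfen=41 Greywater=32 → close Cedarfen (overflow 28)
  41÷1 = 41 each, +1 to first 0

Closure order: Dunmere, Fernhollow, Juniper, Cedarfen
Last habitat: Greywater with 73 animals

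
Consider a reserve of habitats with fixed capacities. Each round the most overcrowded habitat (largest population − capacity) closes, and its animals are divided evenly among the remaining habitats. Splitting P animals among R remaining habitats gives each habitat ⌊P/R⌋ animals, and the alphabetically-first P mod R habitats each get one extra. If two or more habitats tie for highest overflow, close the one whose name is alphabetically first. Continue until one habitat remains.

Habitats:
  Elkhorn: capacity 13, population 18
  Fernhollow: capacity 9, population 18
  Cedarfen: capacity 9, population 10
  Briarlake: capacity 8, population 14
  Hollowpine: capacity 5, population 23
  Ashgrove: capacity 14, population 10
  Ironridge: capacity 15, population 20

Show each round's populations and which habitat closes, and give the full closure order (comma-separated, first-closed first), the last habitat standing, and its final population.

Round 1: Ashgrove=10 Briarlake=14 Cedarfen=10 Elkhorn=18 Fernhollow=18 Hollowpine=23 Ironridge=20 → close Hollowpine (overflow 18)
  23÷6 = 3 each, +1 to first 5
Round 2: Ashgrove=14 Briarlake=18 Cedarfen=14 Elkhorn=22 Fernhollow=22 Ironridge=23 → close Fernhollow (overflow 13)
  22÷5 = 4 each, +1 to first 2
Round 3: Ashgrove=19 Briarlake=23 Cedarfen=18 Elkhorn=26 Ironridge=27 → close Briarlake (overflow 15)
  23÷4 = 5 each, +1 to first 3
Round 4: Ashgrove=25 Cedarfen=24 Elkhorn=32 Ironridge=32 → close Elkhorn (overflow 19)
  32÷3 = 10 each, +1 to first 2
Round 5: Ashgrove=36 Cedarfen=35 Ironridge=42 → close Ironridge (overflow 27)
  42÷2 = 21 each, +1 to first 0
Round 6: Ashgrove=57 Cedarfen=56 → close Cedarfen (overflow 47)
  56÷1 = 56 each, +1 to first 0

Closure order: Hollowpine, Fernhollow, Briarlake, Elkhorn, Ironridge, Cedarfen
Last habitat: Ashgrove with 113 animals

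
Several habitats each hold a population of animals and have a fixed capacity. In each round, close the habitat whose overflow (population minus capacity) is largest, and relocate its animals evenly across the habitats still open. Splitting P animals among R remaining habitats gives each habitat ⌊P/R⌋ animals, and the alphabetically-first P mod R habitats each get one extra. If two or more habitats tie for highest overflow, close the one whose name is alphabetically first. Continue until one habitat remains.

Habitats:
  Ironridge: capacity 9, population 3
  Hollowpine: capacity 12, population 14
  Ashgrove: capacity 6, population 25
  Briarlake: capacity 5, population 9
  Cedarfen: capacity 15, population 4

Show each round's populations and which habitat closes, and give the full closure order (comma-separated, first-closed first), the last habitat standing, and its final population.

Round 1: Ashgrove=25 Briarlake=9 Cedarfen=4 Hollowpine=14 Ironridge=3 → close Ashgrove (overflow 19)
  25÷4 = 6 each, +1 to first 1
Round 2: Briarlake=16 Cedarfen=10 Hollowpine=20 Ironridge=9 → close Briarlake (overflow 11)
  16÷3 = 5 each, +1 to first 1
Round 3: Cedarfen=16 Hollowpine=25 Ironridge=14 → close Hollowpine (overflow 13)
  25÷2 = 12 each, +1 to first 1
Round 4: Cedarfen=29 Ironridge=26 → close Ironridge (overflow 17)
  26÷1 = 26 each, +1 to first 0

Closure order: Ashgrove, Briarlake, Hollowpine, Ironridge
Last habitat: Cedarfen with 55 animals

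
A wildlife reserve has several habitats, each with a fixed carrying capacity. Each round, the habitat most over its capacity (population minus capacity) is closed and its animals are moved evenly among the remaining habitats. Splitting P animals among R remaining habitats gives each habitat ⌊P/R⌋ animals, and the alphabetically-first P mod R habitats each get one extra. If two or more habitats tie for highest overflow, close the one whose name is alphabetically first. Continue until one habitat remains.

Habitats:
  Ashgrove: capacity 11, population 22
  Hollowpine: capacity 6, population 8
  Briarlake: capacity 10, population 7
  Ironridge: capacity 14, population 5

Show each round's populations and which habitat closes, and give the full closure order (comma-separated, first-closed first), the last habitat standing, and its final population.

Round 1: Ashgrove=22 Briarlake=7 Hollowpine=8 Ironridge=5 → close Ashgrove (overflow 11)
  22÷3 = 7 each, +1 to first 1
Round 2: Briarlake=15 Hollowpine=15 Ironridge=12 → close Hollowpine (overflow 9)
  15÷2 = 7 each, +1 to first 1
Round 3: Briarlake=23 Ironridge=19 → close Briarlake (overflow 13)
  23÷1 = 23 each, +1 to first 0

Closure order: Ashgrove, Hollowpine, Briarlake
Last habitat: Ironridge with 42 animals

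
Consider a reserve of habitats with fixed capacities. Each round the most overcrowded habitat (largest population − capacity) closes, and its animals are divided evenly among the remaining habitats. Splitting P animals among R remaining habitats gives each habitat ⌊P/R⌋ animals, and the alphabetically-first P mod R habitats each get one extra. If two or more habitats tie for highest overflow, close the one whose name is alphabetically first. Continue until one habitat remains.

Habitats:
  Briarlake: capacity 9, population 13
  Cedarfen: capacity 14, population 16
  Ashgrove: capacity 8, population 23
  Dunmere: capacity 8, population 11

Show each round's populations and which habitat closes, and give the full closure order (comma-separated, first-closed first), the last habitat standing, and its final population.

Round 1: Ashgrove=23 Briarlake=13 Cedarfen=16 Dunmere=11 → close Ashgrove (overflow 15)
  23÷3 = 7 each, +1 to first 2
Round 2: Briarlake=21 Cedarfen=24 Dunmere=18 → close Briarlake (overflow 12)
  21÷2 = 10 each, +1 to first 1
Round 3: Cedarfen=35 Dunmere=28 → close Cedarfen (overflow 21)
  35÷1 = 35 each, +1 to first 0

Closure order: Ashgrove, Briarlake, Cedarfen
Last habitat: Dunmere with 63 animals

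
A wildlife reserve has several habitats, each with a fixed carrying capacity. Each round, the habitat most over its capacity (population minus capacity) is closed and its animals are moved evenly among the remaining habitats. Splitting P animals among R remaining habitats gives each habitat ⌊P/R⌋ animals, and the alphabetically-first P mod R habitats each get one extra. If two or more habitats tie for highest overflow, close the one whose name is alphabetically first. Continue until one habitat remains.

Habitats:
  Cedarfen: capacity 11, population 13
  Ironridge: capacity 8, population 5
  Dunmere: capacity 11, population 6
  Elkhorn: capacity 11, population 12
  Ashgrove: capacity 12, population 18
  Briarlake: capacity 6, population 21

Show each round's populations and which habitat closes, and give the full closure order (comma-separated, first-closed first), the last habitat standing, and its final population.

Closure order: Briarlake, Ashgrove, Cedarfen, Elkhorn, Dunmere
Last habitat: Ironridge with 75 animals

Round 1: Ashgrove=18 Briarlake=21 Cedarfen=13 Dunmere=6 Elkhorn=12 Ironridge=5 → close Briarlake (overflow 15)
  21÷5 = 4 each, +1 to first 1
Round 2: Ashgrove=23 Cedarfen=17 Dunmere=10 Elkhorn=16 Ironridge=9 → close Ashgrove (overflow 11)
  23÷4 = 5 each, +1 to first 3
Round 3: Cedarfen=23 Dunmere=16 Elkhorn=22 Ironridge=14 → close Cedarfen (overflow 12)
  23÷3 = 7 each, +1 to first 2
Round 4: Dunmere=24 Elkhorn=30 Ironridge=21 → close Elkhorn (overflow 19)
  30÷2 = 15 each, +1 to first 0
Round 5: Dunmere=39 Ironridge=36 → close Dunmere (overflow 28)
  39÷1 = 39 each, +1 to first 0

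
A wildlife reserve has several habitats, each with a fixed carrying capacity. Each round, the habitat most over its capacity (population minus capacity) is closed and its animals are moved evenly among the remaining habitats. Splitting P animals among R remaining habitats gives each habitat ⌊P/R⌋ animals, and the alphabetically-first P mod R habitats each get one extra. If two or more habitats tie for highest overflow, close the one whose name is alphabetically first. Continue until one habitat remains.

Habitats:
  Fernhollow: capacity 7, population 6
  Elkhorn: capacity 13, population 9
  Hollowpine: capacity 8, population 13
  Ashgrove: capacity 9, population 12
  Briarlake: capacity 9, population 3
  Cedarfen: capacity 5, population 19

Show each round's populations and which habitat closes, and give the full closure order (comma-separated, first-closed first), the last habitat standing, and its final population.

Round 1: Ashgrove=12 Briarlake=3 Cedarfen=19 Elkhorn=9 Fernhollow=6 Hollowpine=13 → close Cedarfen (overflow 14)
  19÷5 = 3 each, +1 to first 4
Round 2: Ashgrove=16 Briarlake=7 Elkhorn=13 Fernhollow=10 Hollowpine=16 → close Hollowpine (overflow 8)
  16÷4 = 4 each, +1 to first 0
Round 3: Ashgrove=20 Briarlake=11 Elkhorn=17 Fernhollow=14 → close Ashgrove (overflow 11)
  20÷3 = 6 each, +1 to first 2
Round 4: Briarlake=18 Elkhorn=24 Fernhollow=20 → close Fernhollow (overflow 13)
  20÷2 = 10 each, +1 to first 0
Round 5: Briarlake=28 Elkhorn=34 → close Elkhorn (overflow 21)
  34÷1 = 34 each, +1 to first 0

Closure order: Cedarfen, Hollowpine, Ashgrove, Fernhollow, Elkhorn
Last habitat: Briarlake with 62 animals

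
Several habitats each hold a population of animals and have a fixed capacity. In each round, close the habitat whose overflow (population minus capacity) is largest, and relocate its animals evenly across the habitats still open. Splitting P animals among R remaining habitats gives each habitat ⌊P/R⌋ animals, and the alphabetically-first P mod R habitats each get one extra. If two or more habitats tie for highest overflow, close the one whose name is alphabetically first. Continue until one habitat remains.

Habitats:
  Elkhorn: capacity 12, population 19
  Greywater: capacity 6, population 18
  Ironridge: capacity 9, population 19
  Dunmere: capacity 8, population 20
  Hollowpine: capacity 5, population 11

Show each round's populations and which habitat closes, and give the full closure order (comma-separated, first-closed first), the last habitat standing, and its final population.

Closure order: Dunmere, Greywater, Ironridge, Elkhorn
Last habitat: Hollowpine with 87 animals

Round 1: Dunmere=20 Elkhorn=19 Greywater=18 Hollowpine=11 Ironridge=19 → close Dunmere (overflow 12)
  20÷4 = 5 each, +1 to first 0
Round 2: Elkhorn=24 Greywater=23 Hollowpine=16 Ironridge=24 → close Greywater (overflow 17)
  23÷3 = 7 each, +1 to first 2
Round 3: Elkhorn=32 Hollowpine=24 Ironridge=31 → close Ironridge (overflow 22)
  31÷2 = 15 each, +1 to first 1
Round 4: Elkhorn=48 Hollowpine=39 → close Elkhorn (overflow 36)
  48÷1 = 48 each, +1 to first 0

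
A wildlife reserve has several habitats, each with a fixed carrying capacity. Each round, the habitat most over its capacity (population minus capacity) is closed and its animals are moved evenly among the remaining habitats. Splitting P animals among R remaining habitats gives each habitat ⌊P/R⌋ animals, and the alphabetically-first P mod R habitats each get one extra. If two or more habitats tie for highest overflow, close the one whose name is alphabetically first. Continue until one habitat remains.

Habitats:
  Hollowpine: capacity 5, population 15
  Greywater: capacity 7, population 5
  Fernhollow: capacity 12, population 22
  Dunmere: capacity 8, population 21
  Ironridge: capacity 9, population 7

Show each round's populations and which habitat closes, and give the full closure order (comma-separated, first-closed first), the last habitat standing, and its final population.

Closure order: Dunmere, Fernhollow, Hollowpine, Greywater
Last habitat: Ironridge with 70 animals

Round 1: Dunmere=21 Fernhollow=22 Greywater=5 Hollowpine=15 Ironridge=7 → close Dunmere (overflow 13)
  21÷4 = 5 each, +1 to first 1
Round 2: Fernhollow=28 Greywater=10 Hollowpine=20 Ironridge=12 → close Fernhollow (overflow 16)
  28÷3 = 9 each, +1 to first 1
Round 3: Greywater=20 Hollowpine=29 Ironridge=21 → close Hollowpine (overflow 24)
  29÷2 = 14 each, +1 to first 1
Round 4: Greywater=35 Ironridge=35 → close Greywater (overflow 28)
  35÷1 = 35 each, +1 to first 0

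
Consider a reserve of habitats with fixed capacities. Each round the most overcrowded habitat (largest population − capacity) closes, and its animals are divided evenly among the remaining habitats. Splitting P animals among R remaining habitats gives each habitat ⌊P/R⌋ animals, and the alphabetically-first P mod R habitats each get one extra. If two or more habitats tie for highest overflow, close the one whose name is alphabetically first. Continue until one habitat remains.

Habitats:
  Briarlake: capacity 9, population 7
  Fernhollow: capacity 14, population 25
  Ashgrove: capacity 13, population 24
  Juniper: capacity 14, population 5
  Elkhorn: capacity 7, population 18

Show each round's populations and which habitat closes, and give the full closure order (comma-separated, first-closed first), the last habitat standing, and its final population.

Closure order: Ashgrove, Elkhorn, Fernhollow, Briarlake
Last habitat: Juniper with 79 animals

Round 1: Ashgrove=24 Briarlake=7 Elkhorn=18 Fernhollow=25 Juniper=5 → close Ashgrove (overflow 11)
  24÷4 = 6 each, +1 to first 0
Round 2: Briarlake=13 Elkhorn=24 Fernhollow=31 Juniper=11 → close Elkhorn (overflow 17)
  24÷3 = 8 each, +1 to first 0
Round 3: Briarlake=21 Fernhollow=39 Juniper=19 → close Fernhollow (overflow 25)
  39÷2 = 19 each, +1 to first 1
Round 4: Briarlake=41 Juniper=38 → close Briarlake (overflow 32)
  41÷1 = 41 each, +1 to first 0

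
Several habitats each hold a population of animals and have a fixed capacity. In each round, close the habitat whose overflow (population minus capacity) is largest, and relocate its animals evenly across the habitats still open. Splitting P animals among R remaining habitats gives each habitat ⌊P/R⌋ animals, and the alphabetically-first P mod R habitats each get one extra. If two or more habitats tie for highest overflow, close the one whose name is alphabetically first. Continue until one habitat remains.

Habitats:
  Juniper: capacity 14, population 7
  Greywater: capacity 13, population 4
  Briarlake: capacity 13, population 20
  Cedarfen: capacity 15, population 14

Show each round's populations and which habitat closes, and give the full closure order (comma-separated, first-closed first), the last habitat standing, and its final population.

Round 1: Briarlake=20 Cedarfen=14 Greywater=4 Juniper=7 → close Briarlake (overflow 7)
  20÷3 = 6 each, +1 to first 2
Round 2: Cedarfen=21 Greywater=11 Juniper=13 → close Cedarfen (overflow 6)
  21÷2 = 10 each, +1 to first 1
Round 3: Greywater=22 Juniper=23 → close Greywater (overflow 9)
  22÷1 = 22 each, +1 to first 0

Closure order: Briarlake, Cedarfen, Greywater
Last habitat: Juniper with 45 animals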